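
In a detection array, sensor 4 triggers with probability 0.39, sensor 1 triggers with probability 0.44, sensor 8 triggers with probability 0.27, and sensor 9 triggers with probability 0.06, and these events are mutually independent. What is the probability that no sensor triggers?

P(none) = (1 − 0.39) × (1 − 0.44) × (1 − 0.27) × (1 − 0.06) = 0.61 × 0.56 × 0.73 × 0.94 = 0.23440592

0.23440592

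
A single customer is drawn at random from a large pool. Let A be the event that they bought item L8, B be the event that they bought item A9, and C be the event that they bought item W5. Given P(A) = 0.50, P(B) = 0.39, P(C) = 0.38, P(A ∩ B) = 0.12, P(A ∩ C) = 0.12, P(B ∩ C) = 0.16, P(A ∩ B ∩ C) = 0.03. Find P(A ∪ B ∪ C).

0.90

P(A ∪ B ∪ C) = 0.50 + 0.39 + 0.38 − 0.12 − 0.12 − 0.16 + 0.03 = 0.90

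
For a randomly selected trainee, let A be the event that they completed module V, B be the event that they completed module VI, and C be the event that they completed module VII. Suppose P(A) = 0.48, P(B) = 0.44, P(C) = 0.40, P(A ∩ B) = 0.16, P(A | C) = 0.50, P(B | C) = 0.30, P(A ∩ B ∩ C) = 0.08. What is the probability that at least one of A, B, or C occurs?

0.92

P(A ∩ C) = P(C)·P(A|C) = 0.40 × 0.50 = 0.20
P(B ∩ C) = P(C)·P(B|C) = 0.40 × 0.30 = 0.12
Apply inclusion-exclusion:
P(A ∪ B ∪ C) = 0.48 + 0.44 + 0.40 − 0.16 − 0.20 − 0.12 + 0.08 = 0.92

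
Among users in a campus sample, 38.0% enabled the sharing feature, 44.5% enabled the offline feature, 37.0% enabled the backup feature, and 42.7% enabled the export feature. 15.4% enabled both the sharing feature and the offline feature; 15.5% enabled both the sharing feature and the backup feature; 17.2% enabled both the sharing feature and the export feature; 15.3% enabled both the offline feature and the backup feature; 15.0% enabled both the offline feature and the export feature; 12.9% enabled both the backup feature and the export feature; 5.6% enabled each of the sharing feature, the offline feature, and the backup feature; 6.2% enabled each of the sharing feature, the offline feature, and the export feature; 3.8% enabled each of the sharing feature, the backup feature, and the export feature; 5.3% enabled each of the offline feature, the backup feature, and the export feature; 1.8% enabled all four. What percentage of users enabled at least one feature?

P(≥1) = 38.0 + 44.5 + 37.0 + 42.7 − 15.4 − 15.5 − 17.2 − 15.3 − 15.0 − 12.9 + 5.6 + 6.2 + 3.8 + 5.3 − 1.8 = 90.0%

90.0%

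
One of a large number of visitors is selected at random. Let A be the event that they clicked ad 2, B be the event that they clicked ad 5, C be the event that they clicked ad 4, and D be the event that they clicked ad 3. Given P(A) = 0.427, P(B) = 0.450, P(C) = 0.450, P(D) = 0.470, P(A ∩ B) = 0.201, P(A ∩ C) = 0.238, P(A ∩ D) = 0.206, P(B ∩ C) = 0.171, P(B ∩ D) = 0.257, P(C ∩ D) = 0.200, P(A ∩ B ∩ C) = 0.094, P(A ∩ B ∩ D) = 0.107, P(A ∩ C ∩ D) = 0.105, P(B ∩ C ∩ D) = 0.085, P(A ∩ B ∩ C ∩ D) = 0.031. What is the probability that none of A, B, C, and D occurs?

By inclusion–exclusion:
P(A ∪ B ∪ C ∪ D) = 0.427 + 0.450 + 0.450 + 0.470 − 0.201 − 0.238 − 0.206 − 0.171 − 0.257 − 0.200 + 0.094 + 0.107 + 0.105 + 0.085 − 0.031 = 0.884
P(none) = 1 − 0.884 = 0.116

0.116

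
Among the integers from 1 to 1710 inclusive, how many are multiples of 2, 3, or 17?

1173

Using inclusion–exclusion:
⌊1710/2⌋ + ⌊1710/3⌋ + ⌊1710/17⌋ − ⌊1710/6⌋ − ⌊1710/34⌋ − ⌊1710/51⌋ + ⌊1710/102⌋ = 855 + 570 + 100 − 285 − 50 − 33 + 16 = 1173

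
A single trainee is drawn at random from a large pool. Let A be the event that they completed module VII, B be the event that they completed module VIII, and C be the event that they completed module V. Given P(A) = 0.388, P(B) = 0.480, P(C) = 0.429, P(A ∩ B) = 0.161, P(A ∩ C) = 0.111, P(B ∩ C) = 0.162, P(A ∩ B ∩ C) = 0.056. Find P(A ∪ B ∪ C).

By inclusion–exclusion:
P(A ∪ B ∪ C) = 0.388 + 0.480 + 0.429 − 0.161 − 0.111 − 0.162 + 0.056 = 0.919

0.919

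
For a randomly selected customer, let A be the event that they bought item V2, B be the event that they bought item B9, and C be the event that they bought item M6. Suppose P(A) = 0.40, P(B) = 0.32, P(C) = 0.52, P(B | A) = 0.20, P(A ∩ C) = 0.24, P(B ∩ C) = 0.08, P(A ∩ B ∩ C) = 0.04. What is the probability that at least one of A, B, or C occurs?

0.88

P(A ∩ B) = P(A)·P(B|A) = 0.40 × 0.20 = 0.08
Apply inclusion-exclusion:
P(A ∪ B ∪ C) = 0.40 + 0.32 + 0.52 − 0.08 − 0.24 − 0.08 + 0.04 = 0.88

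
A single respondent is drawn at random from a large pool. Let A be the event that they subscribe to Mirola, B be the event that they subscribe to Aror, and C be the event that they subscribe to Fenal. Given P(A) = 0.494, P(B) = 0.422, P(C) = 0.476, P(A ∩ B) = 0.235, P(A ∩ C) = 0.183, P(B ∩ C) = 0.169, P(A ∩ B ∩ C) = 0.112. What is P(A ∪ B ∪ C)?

0.917

Apply inclusion-exclusion:
P(A ∪ B ∪ C) = 0.494 + 0.422 + 0.476 − 0.235 − 0.183 − 0.169 + 0.112 = 0.917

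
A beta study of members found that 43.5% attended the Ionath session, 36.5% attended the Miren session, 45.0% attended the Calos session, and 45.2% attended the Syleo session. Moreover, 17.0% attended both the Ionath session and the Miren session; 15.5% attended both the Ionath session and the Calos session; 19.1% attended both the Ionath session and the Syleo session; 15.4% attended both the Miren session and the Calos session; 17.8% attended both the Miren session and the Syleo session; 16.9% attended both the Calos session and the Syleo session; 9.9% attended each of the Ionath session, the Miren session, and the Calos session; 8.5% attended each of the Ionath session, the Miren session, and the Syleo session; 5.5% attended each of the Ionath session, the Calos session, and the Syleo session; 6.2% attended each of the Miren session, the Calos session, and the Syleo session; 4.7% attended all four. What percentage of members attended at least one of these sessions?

93.9%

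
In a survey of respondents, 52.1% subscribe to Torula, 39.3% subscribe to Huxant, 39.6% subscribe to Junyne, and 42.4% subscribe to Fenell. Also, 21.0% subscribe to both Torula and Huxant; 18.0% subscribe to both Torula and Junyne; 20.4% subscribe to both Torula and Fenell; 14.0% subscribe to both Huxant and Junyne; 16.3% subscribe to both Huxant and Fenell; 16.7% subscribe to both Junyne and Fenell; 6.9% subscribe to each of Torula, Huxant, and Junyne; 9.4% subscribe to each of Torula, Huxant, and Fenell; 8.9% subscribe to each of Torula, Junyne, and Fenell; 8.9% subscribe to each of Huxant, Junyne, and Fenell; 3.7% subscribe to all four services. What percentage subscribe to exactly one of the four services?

P(exactly one) = 52.1 + 39.3 + 39.6 + 42.4 − 2·21.0 − 2·18.0 − 2·20.4 − 2·14.0 − 2·16.3 − 2·16.7 + 3·6.9 + 3·9.4 + 3·8.9 + 3·8.9 − 4·3.7 = 48.1%

48.1%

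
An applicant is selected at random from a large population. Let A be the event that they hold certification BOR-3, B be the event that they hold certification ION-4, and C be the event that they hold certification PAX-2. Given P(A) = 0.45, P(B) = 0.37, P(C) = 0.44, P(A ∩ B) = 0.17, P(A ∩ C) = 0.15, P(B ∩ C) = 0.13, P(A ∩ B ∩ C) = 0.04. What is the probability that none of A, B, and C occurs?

0.15

P(A ∪ B ∪ C) = 0.45 + 0.37 + 0.44 − 0.17 − 0.15 − 0.13 + 0.04 = 0.85
P(none) = 1 − 0.85 = 0.15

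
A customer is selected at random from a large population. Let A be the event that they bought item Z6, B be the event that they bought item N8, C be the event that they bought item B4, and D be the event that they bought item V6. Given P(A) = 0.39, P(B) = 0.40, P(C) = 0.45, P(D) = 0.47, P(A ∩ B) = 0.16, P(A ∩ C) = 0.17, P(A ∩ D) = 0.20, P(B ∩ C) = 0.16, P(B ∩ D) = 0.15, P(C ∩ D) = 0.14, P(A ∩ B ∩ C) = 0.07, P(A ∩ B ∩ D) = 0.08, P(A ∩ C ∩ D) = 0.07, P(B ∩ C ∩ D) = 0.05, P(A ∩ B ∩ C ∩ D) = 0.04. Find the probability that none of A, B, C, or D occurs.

0.04

Using inclusion–exclusion:
P(A ∪ B ∪ C ∪ D) = 0.39 + 0.40 + 0.45 + 0.47 − 0.16 − 0.17 − 0.20 − 0.16 − 0.15 − 0.14 + 0.07 + 0.08 + 0.07 + 0.05 − 0.04 = 0.96
P(none) = 1 − 0.96 = 0.04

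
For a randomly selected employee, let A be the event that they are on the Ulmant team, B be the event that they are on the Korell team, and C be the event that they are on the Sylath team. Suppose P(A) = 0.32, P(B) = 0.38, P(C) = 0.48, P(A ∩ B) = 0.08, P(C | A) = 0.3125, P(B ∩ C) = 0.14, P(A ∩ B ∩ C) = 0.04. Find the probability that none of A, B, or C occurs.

0.10

P(A ∩ C) = P(A)·P(C|A) = 0.32 × 0.3125 = 0.10
Apply inclusion-exclusion:
P(A ∪ B ∪ C) = 0.32 + 0.38 + 0.48 − 0.08 − 0.10 − 0.14 + 0.04 = 0.90
P(none) = 1 − 0.90 = 0.10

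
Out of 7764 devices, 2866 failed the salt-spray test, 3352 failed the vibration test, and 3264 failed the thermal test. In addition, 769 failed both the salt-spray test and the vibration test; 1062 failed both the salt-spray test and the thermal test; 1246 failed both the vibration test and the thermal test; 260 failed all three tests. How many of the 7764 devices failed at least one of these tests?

|union| = 2866 + 3352 + 3264 − 769 − 1062 − 1246 + 260 = 6665

6665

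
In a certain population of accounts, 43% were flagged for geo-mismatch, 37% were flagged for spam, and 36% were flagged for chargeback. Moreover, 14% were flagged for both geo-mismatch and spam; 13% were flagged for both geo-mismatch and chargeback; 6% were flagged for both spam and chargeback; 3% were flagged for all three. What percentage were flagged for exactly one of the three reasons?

59%

By inclusion–exclusion (exactly-one form):
P(exactly one) = 43 + 37 + 36 − 2·14 − 2·13 − 2·6 + 3·3 = 59%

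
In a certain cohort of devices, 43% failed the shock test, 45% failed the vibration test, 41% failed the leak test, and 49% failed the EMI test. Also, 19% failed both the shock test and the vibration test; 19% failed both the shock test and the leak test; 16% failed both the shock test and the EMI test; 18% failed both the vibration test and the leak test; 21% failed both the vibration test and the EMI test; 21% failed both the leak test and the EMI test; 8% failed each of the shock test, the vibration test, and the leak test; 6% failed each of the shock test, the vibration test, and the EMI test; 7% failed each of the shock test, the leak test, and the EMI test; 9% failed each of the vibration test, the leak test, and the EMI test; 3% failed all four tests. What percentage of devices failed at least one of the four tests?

By inclusion-exclusion,
P(≥1) = 43 + 45 + 41 + 49 − 19 − 19 − 16 − 18 − 21 − 21 + 8 + 6 + 7 + 9 − 3 = 91%

91%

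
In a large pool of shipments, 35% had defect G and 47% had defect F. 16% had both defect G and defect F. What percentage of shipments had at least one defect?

P(≥1) = 35 + 47 − 16 = 66%

66%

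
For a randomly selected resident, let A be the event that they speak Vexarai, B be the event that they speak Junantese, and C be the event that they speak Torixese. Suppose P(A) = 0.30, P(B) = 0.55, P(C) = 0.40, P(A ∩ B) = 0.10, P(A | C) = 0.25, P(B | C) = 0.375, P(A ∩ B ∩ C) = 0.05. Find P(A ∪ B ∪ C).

P(A ∩ C) = P(C)·P(A|C) = 0.40 × 0.25 = 0.10
P(B ∩ C) = P(C)·P(B|C) = 0.40 × 0.375 = 0.15
P(A ∪ B ∪ C) = 0.30 + 0.55 + 0.40 − 0.10 − 0.10 − 0.15 + 0.05 = 0.95

0.95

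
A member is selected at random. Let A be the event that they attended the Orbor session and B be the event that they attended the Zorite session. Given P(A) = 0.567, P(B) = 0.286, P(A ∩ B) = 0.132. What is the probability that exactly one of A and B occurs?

0.589

By inclusion–exclusion (exactly-one form):
P(exactly one) = 0.567 + 0.286 − 2·0.132 = 0.589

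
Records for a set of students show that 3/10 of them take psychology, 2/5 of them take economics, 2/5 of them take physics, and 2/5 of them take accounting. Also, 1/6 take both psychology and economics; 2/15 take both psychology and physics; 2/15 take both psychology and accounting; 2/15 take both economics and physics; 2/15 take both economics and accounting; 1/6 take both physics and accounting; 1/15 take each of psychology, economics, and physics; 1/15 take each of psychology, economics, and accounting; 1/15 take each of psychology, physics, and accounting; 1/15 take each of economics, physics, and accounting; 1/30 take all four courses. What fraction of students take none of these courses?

By inclusion-exclusion,
P(union) = 3/10 + 2/5 + 2/5 + 2/5 − 1/6 − 2/15 − 2/15 − 2/15 − 2/15 − 1/6 + 1/15 + 1/15 + 1/15 + 1/15 − 1/30 = 13/15
P(none) = 1 − 13/15 = 2/15

2/15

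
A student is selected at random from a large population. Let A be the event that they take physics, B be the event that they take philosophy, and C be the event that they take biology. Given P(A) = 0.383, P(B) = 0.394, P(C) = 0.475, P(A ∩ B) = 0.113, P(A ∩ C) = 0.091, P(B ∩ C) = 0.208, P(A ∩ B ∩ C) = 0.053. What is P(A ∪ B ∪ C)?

0.893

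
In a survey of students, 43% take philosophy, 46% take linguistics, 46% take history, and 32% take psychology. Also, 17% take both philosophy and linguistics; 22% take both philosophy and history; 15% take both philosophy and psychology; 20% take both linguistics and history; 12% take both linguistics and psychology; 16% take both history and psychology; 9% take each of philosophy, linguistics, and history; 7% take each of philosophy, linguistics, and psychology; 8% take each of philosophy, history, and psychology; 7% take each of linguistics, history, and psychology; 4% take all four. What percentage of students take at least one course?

92%

P(at least one) = 43 + 46 + 46 + 32 − 17 − 22 − 15 − 20 − 12 − 16 + 9 + 7 + 8 + 7 − 4 = 92%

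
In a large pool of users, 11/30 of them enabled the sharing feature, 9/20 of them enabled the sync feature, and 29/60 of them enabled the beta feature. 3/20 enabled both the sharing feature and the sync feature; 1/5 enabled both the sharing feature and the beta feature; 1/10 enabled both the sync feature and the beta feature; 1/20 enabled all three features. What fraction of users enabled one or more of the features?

Apply inclusion-exclusion:
P(≥1) = 11/30 + 9/20 + 29/60 − 3/20 − 1/5 − 1/10 + 1/20 = 9/10

9/10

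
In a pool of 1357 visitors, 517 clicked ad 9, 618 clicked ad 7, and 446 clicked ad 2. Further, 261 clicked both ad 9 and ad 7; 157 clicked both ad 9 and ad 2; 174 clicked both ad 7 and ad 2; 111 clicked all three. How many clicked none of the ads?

By inclusion–exclusion:
|union| = 517 + 618 + 446 − 261 − 157 − 174 + 111 = 1100
None: 1357 − 1100 = 257

257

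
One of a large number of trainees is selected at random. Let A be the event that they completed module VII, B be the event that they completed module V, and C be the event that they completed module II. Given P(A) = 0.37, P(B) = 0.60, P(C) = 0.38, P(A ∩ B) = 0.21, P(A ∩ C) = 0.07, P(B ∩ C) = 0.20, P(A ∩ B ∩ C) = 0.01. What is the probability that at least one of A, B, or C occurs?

0.88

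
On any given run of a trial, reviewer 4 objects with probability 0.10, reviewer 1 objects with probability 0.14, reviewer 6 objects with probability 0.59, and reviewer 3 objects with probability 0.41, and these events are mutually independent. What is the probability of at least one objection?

0.8127694

Since the events are independent, P(none) is the product of the individual non-occurrence probabilities.
P(none) = (1 − 0.10) × (1 − 0.14) × (1 − 0.59) × (1 − 0.41) = 0.90 × 0.86 × 0.41 × 0.59 = 0.1872306
P(at least one) = 1 − 0.1872306 = 0.8127694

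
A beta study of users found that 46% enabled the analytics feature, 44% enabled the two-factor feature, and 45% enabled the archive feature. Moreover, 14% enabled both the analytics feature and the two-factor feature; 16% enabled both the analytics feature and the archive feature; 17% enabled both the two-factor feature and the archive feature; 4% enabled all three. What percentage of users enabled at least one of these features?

By inclusion-exclusion,
P(union) = 46 + 44 + 45 − 14 − 16 − 17 + 4 = 92%

92%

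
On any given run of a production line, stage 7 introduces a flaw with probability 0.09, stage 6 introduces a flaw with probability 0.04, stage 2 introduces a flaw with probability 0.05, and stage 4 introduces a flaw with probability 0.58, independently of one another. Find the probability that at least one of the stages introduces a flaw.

Since the events are independent, P(none) is the product of the individual non-occurrence probabilities.
P(none) = (1 − 0.09) × (1 − 0.04) × (1 − 0.05) × (1 − 0.58) = 0.91 × 0.96 × 0.95 × 0.42 = 0.3485664
P(at least one) = 1 − 0.3485664 = 0.6514336

0.6514336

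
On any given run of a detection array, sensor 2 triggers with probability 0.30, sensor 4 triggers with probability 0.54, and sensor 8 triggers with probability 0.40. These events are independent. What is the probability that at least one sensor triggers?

Since the events are independent, P(none) is the product of the individual non-occurrence probabilities.
P(none) = (1 − 0.30) × (1 − 0.54) × (1 − 0.40) = 0.70 × 0.46 × 0.60 = 0.1932
P(at least one) = 1 − 0.1932 = 0.8068

0.8068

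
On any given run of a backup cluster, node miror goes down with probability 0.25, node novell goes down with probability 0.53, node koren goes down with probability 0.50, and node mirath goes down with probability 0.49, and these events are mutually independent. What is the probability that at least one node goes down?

0.9101125

Since the events are independent, P(none) is the product of the individual non-occurrence probabilities.
P(none) = (1 − 0.25) × (1 − 0.53) × (1 − 0.50) × (1 − 0.49) = 0.75 × 0.47 × 0.50 × 0.51 = 0.0898875
P(at least one) = 1 − 0.0898875 = 0.9101125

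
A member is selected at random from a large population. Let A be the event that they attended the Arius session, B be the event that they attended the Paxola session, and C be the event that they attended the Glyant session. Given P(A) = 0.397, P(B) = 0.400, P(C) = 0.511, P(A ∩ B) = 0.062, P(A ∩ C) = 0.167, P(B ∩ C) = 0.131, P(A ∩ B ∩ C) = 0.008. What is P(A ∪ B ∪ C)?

0.956

Apply inclusion-exclusion:
P(A ∪ B ∪ C) = 0.397 + 0.400 + 0.511 − 0.062 − 0.167 − 0.131 + 0.008 = 0.956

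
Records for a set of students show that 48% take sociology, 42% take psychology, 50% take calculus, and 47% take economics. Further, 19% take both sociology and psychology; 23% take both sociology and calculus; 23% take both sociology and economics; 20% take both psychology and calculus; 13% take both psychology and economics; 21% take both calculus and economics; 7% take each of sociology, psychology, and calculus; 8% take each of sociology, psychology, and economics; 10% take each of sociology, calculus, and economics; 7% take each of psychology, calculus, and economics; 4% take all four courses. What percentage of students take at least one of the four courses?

96%

By inclusion–exclusion:
P(union) = 48 + 42 + 50 + 47 − 19 − 23 − 23 − 20 − 13 − 21 + 7 + 8 + 10 + 7 − 4 = 96%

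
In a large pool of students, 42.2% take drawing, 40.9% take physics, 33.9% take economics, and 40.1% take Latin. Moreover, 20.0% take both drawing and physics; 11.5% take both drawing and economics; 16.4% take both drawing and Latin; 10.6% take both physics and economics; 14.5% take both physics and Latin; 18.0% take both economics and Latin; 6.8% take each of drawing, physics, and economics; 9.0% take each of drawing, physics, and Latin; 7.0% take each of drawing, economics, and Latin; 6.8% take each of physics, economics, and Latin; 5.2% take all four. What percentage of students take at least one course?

90.5%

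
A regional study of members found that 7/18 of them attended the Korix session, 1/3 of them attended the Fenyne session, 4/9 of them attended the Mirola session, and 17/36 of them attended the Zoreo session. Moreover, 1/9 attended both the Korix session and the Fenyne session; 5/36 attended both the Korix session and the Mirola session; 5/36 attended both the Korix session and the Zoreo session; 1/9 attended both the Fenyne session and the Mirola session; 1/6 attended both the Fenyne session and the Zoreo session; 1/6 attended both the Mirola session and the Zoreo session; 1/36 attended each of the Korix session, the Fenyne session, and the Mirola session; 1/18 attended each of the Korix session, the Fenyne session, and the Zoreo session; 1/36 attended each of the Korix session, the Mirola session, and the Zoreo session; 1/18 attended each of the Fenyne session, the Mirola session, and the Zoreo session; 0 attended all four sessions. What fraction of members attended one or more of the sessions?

Apply inclusion-exclusion:
P(at least one) = 7/18 + 1/3 + 4/9 + 17/36 − 1/9 − 5/36 − 5/36 − 1/9 − 1/6 − 1/6 + 1/36 + 1/18 + 1/36 + 1/18 − 0 = 35/36

35/36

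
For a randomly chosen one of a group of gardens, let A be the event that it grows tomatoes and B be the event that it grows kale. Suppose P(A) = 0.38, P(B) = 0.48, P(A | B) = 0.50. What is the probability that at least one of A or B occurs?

P(A ∩ B) = P(B)·P(A|B) = 0.48 × 0.50 = 0.24
Apply inclusion-exclusion:
P(A ∪ B) = 0.38 + 0.48 − 0.24 = 0.62

0.62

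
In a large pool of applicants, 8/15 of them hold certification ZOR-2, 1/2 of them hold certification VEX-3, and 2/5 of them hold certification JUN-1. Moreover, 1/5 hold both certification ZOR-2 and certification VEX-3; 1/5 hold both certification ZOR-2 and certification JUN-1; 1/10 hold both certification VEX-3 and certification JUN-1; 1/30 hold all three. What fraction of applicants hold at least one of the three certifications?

29/30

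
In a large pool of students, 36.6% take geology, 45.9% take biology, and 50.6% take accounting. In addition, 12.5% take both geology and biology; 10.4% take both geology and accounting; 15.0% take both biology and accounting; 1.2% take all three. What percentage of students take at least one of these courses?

Apply inclusion-exclusion:
P(≥1) = 36.6 + 45.9 + 50.6 − 12.5 − 10.4 − 15.0 + 1.2 = 96.4%

96.4%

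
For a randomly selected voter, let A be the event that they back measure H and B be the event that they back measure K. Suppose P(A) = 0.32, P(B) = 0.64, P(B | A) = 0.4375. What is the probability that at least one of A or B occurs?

0.82

P(A ∩ B) = P(A)·P(B|A) = 0.32 × 0.4375 = 0.14
Using inclusion–exclusion:
P(A ∪ B) = 0.32 + 0.64 − 0.14 = 0.82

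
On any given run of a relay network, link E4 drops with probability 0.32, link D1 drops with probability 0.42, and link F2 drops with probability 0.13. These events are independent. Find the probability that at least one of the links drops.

P(none) = (1 − 0.32) × (1 − 0.42) × (1 − 0.13) = 0.68 × 0.58 × 0.87 = 0.343128
P(at least one) = 1 − 0.343128 = 0.656872

0.656872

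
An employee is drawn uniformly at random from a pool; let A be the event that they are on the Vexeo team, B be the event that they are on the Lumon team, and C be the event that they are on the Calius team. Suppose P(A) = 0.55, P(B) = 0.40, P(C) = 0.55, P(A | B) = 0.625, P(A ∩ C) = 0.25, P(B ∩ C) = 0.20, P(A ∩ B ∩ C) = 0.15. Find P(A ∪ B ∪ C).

P(A ∩ B) = P(B)·P(A|B) = 0.40 × 0.625 = 0.25
Apply inclusion-exclusion:
P(A ∪ B ∪ C) = 0.55 + 0.40 + 0.55 − 0.25 − 0.25 − 0.20 + 0.15 = 0.95

0.95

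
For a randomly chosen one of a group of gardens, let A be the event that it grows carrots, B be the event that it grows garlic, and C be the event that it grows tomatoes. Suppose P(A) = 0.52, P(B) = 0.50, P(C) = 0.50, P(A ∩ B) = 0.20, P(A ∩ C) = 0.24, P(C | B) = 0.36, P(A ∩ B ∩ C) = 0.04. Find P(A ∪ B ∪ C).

0.94

P(B ∩ C) = P(B)·P(C|B) = 0.50 × 0.36 = 0.18
P(A ∪ B ∪ C) = 0.52 + 0.50 + 0.50 − 0.20 − 0.24 − 0.18 + 0.04 = 0.94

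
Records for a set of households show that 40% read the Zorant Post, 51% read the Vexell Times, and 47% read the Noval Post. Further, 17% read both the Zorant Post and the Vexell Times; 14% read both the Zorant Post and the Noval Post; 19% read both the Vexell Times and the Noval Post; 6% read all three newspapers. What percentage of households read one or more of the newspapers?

Apply inclusion-exclusion:
P(union) = 40 + 51 + 47 − 17 − 14 − 19 + 6 = 94%

94%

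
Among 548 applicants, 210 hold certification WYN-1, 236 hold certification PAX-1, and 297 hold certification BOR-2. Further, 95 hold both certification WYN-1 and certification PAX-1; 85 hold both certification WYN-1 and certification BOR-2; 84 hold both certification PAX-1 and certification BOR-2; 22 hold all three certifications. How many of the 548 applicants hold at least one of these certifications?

501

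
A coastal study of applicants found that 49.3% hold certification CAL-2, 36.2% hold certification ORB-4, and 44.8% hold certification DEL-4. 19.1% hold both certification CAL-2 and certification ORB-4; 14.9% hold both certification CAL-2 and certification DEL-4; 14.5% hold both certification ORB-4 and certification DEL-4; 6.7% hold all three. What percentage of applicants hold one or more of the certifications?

Using inclusion–exclusion:
P(at least one) = 49.3 + 36.2 + 44.8 − 19.1 − 14.9 − 14.5 + 6.7 = 88.5%

88.5%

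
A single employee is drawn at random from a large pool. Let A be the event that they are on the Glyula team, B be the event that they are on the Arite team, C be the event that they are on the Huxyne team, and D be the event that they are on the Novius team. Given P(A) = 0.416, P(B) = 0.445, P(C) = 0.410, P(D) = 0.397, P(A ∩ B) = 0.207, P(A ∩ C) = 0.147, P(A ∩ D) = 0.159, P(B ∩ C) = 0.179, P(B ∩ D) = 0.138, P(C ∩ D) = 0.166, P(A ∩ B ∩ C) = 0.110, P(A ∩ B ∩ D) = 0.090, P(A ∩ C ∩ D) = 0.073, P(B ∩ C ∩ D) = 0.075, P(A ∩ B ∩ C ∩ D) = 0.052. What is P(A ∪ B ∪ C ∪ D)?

Apply inclusion-exclusion:
P(A ∪ B ∪ C ∪ D) = 0.416 + 0.445 + 0.410 + 0.397 − 0.207 − 0.147 − 0.159 − 0.179 − 0.138 − 0.166 + 0.110 + 0.090 + 0.073 + 0.075 − 0.052 = 0.968

0.968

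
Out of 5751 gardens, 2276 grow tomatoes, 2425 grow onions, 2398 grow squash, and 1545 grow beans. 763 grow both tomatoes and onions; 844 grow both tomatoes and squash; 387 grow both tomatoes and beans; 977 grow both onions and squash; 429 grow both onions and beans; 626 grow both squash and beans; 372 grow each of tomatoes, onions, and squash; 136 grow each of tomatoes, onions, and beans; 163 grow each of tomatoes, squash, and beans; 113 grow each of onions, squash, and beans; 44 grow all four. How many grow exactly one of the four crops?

2768

N(exactly one) = 2276 + 2425 + 2398 + 1545 − 2·763 − 2·844 − 2·387 − 2·977 − 2·429 − 2·626 + 3·372 + 3·136 + 3·163 + 3·113 − 4·44 = 2768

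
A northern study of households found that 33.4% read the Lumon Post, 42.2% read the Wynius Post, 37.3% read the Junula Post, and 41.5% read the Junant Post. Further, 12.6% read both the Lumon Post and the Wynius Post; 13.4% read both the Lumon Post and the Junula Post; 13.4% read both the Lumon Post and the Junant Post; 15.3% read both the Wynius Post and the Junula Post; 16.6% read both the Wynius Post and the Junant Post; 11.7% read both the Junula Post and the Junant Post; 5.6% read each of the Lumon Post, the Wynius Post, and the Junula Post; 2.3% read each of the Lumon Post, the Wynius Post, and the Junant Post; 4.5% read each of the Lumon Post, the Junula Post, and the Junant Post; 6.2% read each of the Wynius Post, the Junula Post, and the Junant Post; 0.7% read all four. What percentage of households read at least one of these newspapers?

Using inclusion–exclusion:
P(union) = 33.4 + 42.2 + 37.3 + 41.5 − 12.6 − 13.4 − 13.4 − 15.3 − 16.6 − 11.7 + 5.6 + 2.3 + 4.5 + 6.2 − 0.7 = 89.3%

89.3%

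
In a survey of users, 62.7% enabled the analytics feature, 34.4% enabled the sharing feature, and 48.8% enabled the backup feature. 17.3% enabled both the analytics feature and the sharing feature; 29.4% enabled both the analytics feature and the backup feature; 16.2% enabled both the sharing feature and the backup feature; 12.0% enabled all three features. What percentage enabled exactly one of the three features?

By inclusion–exclusion (exactly-one form):
P(exactly one) = 62.7 + 34.4 + 48.8 − 2·17.3 − 2·29.4 − 2·16.2 + 3·12.0 = 56.1%

56.1%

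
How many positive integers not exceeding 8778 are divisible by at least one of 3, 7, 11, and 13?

⌊8778/3⌋ + ⌊8778/7⌋ + ⌊8778/11⌋ + ⌊8778/13⌋ − ⌊8778/21⌋ − ⌊8778/33⌋ − ⌊8778/39⌋ − ⌊8778/77⌋ − ⌊8778/91⌋ − ⌊8778/143⌋ + ⌊8778/231⌋ + ⌊8778/273⌋ + ⌊8778/429⌋ + ⌊8778/1001⌋ − ⌊8778/3003⌋ = 2926 + 1254 + 798 + 675 − 418 − 266 − 225 − 114 − 96 − 61 + 38 + 32 + 20 + 8 − 2 = 4569

4569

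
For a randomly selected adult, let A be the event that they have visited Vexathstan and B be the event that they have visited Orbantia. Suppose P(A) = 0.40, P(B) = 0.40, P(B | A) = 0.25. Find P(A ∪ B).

P(A ∩ B) = P(A)·P(B|A) = 0.40 × 0.25 = 0.10
P(A ∪ B) = 0.40 + 0.40 − 0.10 = 0.70

0.70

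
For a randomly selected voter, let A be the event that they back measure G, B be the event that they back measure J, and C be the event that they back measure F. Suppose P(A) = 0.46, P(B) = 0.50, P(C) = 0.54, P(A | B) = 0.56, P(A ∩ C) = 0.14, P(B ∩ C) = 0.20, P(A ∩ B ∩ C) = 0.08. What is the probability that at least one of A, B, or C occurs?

0.96

P(A ∩ B) = P(B)·P(A|B) = 0.50 × 0.56 = 0.28
P(A ∪ B ∪ C) = 0.46 + 0.50 + 0.54 − 0.28 − 0.14 − 0.20 + 0.08 = 0.96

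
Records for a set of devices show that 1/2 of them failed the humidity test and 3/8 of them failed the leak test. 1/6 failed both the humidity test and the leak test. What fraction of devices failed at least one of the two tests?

17/24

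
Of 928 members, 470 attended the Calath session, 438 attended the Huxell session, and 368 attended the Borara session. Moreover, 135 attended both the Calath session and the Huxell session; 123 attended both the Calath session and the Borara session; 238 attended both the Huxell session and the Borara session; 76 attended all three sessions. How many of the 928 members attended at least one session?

856

|union| = 470 + 438 + 368 − 135 − 123 − 238 + 76 = 856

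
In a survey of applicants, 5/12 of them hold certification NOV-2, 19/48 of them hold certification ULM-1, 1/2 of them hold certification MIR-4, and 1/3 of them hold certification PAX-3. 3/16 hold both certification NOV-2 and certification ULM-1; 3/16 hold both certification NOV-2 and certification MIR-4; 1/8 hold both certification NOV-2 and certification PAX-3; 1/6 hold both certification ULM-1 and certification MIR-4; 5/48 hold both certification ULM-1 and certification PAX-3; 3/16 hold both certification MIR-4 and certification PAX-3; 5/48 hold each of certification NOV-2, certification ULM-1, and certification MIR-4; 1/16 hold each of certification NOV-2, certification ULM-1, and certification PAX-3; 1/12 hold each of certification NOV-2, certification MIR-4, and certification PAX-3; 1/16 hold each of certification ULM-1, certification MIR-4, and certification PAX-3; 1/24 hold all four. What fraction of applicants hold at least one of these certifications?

23/24

P(≥1) = 5/12 + 19/48 + 1/2 + 1/3 − 3/16 − 3/16 − 1/8 − 1/6 − 5/48 − 3/16 + 5/48 + 1/16 + 1/12 + 1/16 − 1/24 = 23/24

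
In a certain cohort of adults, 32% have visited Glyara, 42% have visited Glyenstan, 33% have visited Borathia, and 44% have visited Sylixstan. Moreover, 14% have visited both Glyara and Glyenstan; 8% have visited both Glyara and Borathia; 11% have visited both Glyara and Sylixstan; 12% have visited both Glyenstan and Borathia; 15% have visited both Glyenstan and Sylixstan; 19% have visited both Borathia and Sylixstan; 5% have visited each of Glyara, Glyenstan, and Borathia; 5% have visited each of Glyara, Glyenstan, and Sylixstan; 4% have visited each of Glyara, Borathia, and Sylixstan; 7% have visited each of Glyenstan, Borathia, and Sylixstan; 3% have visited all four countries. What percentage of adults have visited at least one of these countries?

Using inclusion–exclusion:
P(≥1) = 32 + 42 + 33 + 44 − 14 − 8 − 11 − 12 − 15 − 19 + 5 + 5 + 4 + 7 − 3 = 90%

90%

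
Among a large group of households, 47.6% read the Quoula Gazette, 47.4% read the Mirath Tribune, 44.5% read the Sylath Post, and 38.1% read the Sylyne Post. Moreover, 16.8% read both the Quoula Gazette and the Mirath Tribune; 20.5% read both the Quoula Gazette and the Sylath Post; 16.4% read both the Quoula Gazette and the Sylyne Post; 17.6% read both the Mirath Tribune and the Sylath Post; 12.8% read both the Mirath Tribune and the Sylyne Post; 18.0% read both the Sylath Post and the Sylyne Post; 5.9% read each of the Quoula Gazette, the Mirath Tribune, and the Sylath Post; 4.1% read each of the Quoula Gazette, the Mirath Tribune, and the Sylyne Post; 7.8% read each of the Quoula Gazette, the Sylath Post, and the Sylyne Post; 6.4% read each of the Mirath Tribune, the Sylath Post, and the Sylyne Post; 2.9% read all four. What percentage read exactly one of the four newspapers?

34.4%

By inclusion–exclusion (exactly-one form):
P(exactly one) = 47.6 + 47.4 + 44.5 + 38.1 − 2·16.8 − 2·20.5 − 2·16.4 − 2·17.6 − 2·12.8 − 2·18.0 + 3·5.9 + 3·4.1 + 3·7.8 + 3·6.4 − 4·2.9 = 34.4%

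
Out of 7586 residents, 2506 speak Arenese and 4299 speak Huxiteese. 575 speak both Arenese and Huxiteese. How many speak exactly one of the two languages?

5655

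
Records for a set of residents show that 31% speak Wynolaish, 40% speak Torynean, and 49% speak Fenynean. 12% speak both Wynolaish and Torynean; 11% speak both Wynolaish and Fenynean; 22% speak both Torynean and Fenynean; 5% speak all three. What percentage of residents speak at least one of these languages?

By inclusion–exclusion:
P(union) = 31 + 40 + 49 − 12 − 11 − 22 + 5 = 80%

80%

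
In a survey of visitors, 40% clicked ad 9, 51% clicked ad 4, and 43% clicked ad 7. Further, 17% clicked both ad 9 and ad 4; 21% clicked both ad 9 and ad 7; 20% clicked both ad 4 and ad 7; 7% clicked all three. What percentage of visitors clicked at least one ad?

83%

By inclusion-exclusion,
P(≥1) = 40 + 51 + 43 − 17 − 21 − 20 + 7 = 83%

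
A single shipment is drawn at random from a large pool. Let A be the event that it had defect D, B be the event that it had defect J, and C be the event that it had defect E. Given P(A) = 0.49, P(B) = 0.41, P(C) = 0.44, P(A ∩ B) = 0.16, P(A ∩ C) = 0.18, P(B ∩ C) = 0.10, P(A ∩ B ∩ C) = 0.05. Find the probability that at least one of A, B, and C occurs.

0.95

P(A ∪ B ∪ C) = 0.49 + 0.41 + 0.44 − 0.16 − 0.18 − 0.10 + 0.05 = 0.95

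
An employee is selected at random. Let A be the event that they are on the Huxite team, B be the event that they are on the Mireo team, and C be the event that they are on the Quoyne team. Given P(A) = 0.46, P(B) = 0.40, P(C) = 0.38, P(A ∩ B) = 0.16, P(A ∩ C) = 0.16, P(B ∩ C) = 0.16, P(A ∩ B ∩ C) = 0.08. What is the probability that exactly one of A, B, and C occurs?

0.52

P(exactly one) = 0.46 + 0.40 + 0.38 − 2·0.16 − 2·0.16 − 2·0.16 + 3·0.08 = 0.52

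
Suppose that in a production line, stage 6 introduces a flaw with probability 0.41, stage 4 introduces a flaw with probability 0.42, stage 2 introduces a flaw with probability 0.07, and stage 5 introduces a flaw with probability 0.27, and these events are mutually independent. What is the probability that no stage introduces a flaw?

Since the events are independent, P(none) is the product of the individual non-occurrence probabilities.
P(none) = (1 − 0.41) × (1 − 0.42) × (1 − 0.07) × (1 − 0.27) = 0.59 × 0.58 × 0.93 × 0.73 = 0.23231958

0.23231958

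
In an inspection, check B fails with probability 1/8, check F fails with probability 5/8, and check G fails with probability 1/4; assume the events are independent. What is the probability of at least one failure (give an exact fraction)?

193/256

P(none) = (1 − 1/8) × (1 − 5/8) × (1 − 1/4) = 7/8 × 3/8 × 3/4 = 63/256
P(at least one) = 1 − 63/256 = 193/256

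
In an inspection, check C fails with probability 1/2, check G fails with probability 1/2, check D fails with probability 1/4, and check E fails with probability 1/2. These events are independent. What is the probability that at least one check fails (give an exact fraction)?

Since the events are independent, P(none) is the product of the individual non-occurrence probabilities.
P(none) = (1 − 1/2) × (1 − 1/2) × (1 − 1/4) × (1 − 1/2) = 1/2 × 1/2 × 3/4 × 1/2 = 3/32
P(at least one) = 1 − 3/32 = 29/32

29/32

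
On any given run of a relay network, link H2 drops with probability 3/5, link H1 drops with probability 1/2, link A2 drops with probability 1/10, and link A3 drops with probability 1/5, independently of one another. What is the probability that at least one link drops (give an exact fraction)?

Since the events are independent, P(none) is the product of the individual non-occurrence probabilities.
P(none) = (1 − 3/5) × (1 − 1/2) × (1 − 1/10) × (1 − 1/5) = 2/5 × 1/2 × 9/10 × 4/5 = 18/125
P(at least one) = 1 − 18/125 = 107/125

107/125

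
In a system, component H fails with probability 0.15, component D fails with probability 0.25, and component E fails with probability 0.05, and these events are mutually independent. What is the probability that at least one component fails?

0.394375

P(none) = (1 − 0.15) × (1 − 0.25) × (1 − 0.05) = 0.85 × 0.75 × 0.95 = 0.605625
P(at least one) = 1 − 0.605625 = 0.394375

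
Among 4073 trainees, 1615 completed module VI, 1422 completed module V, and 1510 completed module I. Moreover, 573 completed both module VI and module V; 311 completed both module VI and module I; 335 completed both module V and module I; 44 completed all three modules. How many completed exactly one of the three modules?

2241

By inclusion–exclusion (exactly-one form):
N(exactly one) = 1615 + 1422 + 1510 − 2·573 − 2·311 − 2·335 + 3·44 = 2241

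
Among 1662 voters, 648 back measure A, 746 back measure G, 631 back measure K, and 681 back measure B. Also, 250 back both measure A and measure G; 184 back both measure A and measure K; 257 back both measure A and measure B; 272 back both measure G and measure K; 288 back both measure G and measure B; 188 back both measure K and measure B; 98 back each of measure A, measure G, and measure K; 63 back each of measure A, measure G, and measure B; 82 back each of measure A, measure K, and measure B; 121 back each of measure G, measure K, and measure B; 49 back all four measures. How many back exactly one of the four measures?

|exactly one| = 648 + 746 + 631 + 681 − 2·250 − 2·184 − 2·257 − 2·272 − 2·288 − 2·188 + 3·98 + 3·63 + 3·82 + 3·121 − 4·49 = 724

724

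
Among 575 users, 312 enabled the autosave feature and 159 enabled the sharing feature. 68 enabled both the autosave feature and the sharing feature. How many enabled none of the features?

172

Apply inclusion-exclusion:
N(≥1) = 312 + 159 − 68 = 403
None: 575 − 403 = 172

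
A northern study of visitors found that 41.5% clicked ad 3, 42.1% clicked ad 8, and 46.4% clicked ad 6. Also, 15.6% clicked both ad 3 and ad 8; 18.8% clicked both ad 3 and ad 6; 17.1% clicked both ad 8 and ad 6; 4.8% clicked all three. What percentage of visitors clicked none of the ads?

P(at least one) = 41.5 + 42.1 + 46.4 − 15.6 − 18.8 − 17.1 + 4.8 = 83.3%
P(none) = 100% − 83.3% = 16.7%

16.7%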